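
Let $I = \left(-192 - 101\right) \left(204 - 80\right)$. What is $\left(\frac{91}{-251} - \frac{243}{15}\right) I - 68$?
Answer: $\frac{755111612}{1255} \approx 6.0168 \cdot 10^{5}$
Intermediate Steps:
$I = -36332$ ($I = \left(-293\right) 124 = -36332$)
$\left(\frac{91}{-251} - \frac{243}{15}\right) I - 68 = \left(\frac{91}{-251} - \frac{243}{15}\right) \left(-36332\right) - 68 = \left(91 \left(- \frac{1}{251}\right) - \frac{81}{5}\right) \left(-36332\right) - 68 = \left(- \frac{91}{251} - \frac{81}{5}\right) \left(-36332\right) - 68 = \left(- \frac{20786}{1255}\right) \left(-36332\right) - 68 = \frac{755196952}{1255} - 68 = \frac{755111612}{1255}$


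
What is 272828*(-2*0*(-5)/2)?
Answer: 0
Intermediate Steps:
272828*(-2*0*(-5)/2) = 272828*(-0/2) = 272828*(-2*0) = 272828*0 = 0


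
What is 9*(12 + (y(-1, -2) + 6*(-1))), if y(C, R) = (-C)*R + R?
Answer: 18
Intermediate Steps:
y(C, R) = R - C*R (y(C, R) = -C*R + R = R - C*R)
9*(12 + (y(-1, -2) + 6*(-1))) = 9*(12 + (-2*(1 - 1*(-1)) + 6*(-1))) = 9*(12 + (-2*(1 + 1) - 6)) = 9*(12 + (-2*2 - 6)) = 9*(12 + (-4 - 6)) = 9*(12 - 10) = 9*2 = 18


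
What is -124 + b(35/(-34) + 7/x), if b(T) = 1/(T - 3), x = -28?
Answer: -36152/291 ≈ -124.23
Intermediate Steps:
b(T) = 1/(-3 + T)
-124 + b(35/(-34) + 7/x) = -124 + 1/(-3 + (35/(-34) + 7/(-28))) = -124 + 1/(-3 + (35*(-1/34) + 7*(-1/28))) = -124 + 1/(-3 + (-35/34 - ¼)) = -124 + 1/(-3 - 87/68) = -124 + 1/(-291/68) = -124 - 68/291 = -36152/291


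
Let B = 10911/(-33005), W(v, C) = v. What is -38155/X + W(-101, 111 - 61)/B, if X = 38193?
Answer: 42300082420/138907941 ≈ 304.52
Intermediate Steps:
B = -10911/33005 (B = 10911*(-1/33005) = -10911/33005 ≈ -0.33059)
-38155/X + W(-101, 111 - 61)/B = -38155/38193 - 101/(-10911/33005) = -38155*1/38193 - 101*(-33005/10911) = -38155/38193 + 3333505/10911 = 42300082420/138907941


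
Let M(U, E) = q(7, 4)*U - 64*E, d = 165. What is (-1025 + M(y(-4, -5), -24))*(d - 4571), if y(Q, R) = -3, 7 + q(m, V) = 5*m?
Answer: -1881362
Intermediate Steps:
q(m, V) = -7 + 5*m
M(U, E) = -64*E + 28*U (M(U, E) = (-7 + 5*7)*U - 64*E = (-7 + 35)*U - 64*E = 28*U - 64*E = -64*E + 28*U)
(-1025 + M(y(-4, -5), -24))*(d - 4571) = (-1025 + (-64*(-24) + 28*(-3)))*(165 - 4571) = (-1025 + (1536 - 84))*(-4406) = (-1025 + 1452)*(-4406) = 427*(-4406) = -1881362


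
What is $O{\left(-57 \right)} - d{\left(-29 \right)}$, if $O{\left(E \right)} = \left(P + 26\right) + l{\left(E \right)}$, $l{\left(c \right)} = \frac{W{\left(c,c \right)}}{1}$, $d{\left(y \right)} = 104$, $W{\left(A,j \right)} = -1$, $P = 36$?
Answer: $-43$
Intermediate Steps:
$l{\left(c \right)} = -1$ ($l{\left(c \right)} = - 1^{-1} = \left(-1\right) 1 = -1$)
$O{\left(E \right)} = 61$ ($O{\left(E \right)} = \left(36 + 26\right) - 1 = 62 - 1 = 61$)
$O{\left(-57 \right)} - d{\left(-29 \right)} = 61 - 104 = -43$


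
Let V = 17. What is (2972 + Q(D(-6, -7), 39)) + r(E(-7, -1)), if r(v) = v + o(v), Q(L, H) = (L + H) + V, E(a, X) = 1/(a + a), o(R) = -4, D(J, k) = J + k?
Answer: 42153/14 ≈ 3010.9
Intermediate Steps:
E(a, X) = 1/(2*a)
Q(L, H) = 17 + H + L (Q(L, H) = (L + H) + 17 = (H + L) + 17 = 17 + H + L)
r(v) = -4 + v (r(v) = v - 4 = -4 + v)
(2972 + Q(D(-6, -7), 39)) + r(E(-7, -1)) = (2972 + (17 + 39 + (-6 - 7))) + (-4 + (1/2)/(-7)) = (2972 + (17 + 39 - 13)) + (-4 + (1/2)*(-1/7)) = (2972 + 43) + (-4 - 1/14) = 3015 - 57/14 = 42153/14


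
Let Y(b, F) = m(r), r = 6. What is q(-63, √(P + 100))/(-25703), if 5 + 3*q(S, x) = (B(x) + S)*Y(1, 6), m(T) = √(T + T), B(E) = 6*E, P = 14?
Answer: 5/77109 - 12*√38/25703 + 42*√3/25703 ≈ 1.7112e-5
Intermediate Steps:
m(T) = √2*√T (m(T) = √(2*T) = √2*√T)
Y(b, F) = 2*√3 (Y(b, F) = √2*√6 = 2*√3)
q(S, x) = -5/3 + 2*√3*(S + 6*x)/3 (q(S, x) = -5/3 + ((6*x + S)*(2*√3))/3 = -5/3 + ((S + 6*x)*(2*√3))/3 = -5/3 + (2*√3*(S + 6*x))/3 = -5/3 + 2*√3*(S + 6*x)/3)
q(-63, √(P + 100))/(-25703) = (-5/3 + 4*√(14 + 100)*√3 + (⅔)*(-63)*√3)/(-25703) = (-5/3 + 4*√114*√3 - 42*√3)*(-1/25703) = (-5/3 + 12*√38 - 42*√3)*(-1/25703) = (-5/3 - 42*√3 + 12*√38)*(-1/25703) = 5/77109 - 12*√38/25703 + 42*√3/25703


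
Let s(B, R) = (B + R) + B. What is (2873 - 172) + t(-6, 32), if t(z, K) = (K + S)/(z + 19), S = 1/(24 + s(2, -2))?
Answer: 913771/338 ≈ 2703.5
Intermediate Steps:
s(B, R) = R + 2*B
S = 1/26 (S = 1/(24 + (-2 + 2*2)) = 1/(24 + (-2 + 4)) = 1/(24 + 2) = 1/26 ≈ 0.038462)
t(z, K) = (1/26 + K)/(19 + z) (t(z, K) = (K + 1/26)/(z + 19) = (1/26 + K)/(19 + z))
(2873 - 172) + t(-6, 32) = (2873 - 172) + (1/26 + 32)/(19 - 6) = 2701 + (833/26)/13 = 2701 + (1/13)*(833/26) = 2701 + 833/338 = 913771/338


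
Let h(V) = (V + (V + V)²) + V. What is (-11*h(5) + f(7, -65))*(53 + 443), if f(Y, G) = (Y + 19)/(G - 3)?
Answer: -10205944/17 ≈ -6.0035e+5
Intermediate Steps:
h(V) = 2*V + 4*V² (h(V) = (V + (2*V)²) + V = (V + 4*V²) + V = 2*V + 4*V²)
f(Y, G) = (19 + Y)/(-3 + G)
(-11*h(5) + f(7, -65))*(53 + 443) = (-22*5*(1 + 2*5) + (19 + 7)/(-3 - 65))*(53 + 443) = (-22*5*(1 + 10) + 26/(-68))*496 = (-22*5*11 - 1/68*26)*496 = (-11*110 - 13/34)*496 = (-1210 - 13/34)*496 = -41153/34*496 = -10205944/17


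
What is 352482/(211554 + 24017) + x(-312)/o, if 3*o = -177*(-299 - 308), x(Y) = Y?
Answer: 12549939714/8436504223 ≈ 1.4876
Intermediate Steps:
o = 35813 (o = (-177*(-299 - 308))/3 = (-177*(-607))/3 = (⅓)*107439 = 35813)
352482/(211554 + 24017) + x(-312)/o = 352482/(211554 + 24017) - 312/35813 = 352482/235571 - 312*1/35813 = 352482*(1/235571) - 312/35813 = 352482/235571 - 312/35813 = 12549939714/8436504223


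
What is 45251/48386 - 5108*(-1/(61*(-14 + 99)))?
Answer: 481782123/250881410 ≈ 1.9204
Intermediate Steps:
45251/48386 - 5108*(-1/(61*(-14 + 99))) = 45251*(1/48386) - 5108/(85*(-61)) = 45251/48386 - 5108/(-5185) = 45251/48386 - 5108*(-1/5185) = 45251/48386 + 5108/5185 = 481782123/250881410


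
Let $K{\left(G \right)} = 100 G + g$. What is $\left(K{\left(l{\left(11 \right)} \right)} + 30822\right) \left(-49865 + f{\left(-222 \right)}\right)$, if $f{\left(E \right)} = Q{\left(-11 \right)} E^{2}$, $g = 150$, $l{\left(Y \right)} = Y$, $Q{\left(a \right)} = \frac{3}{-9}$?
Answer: $-2126149096$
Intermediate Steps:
$Q{\left(a \right)} = - \frac{1}{3}$ ($Q{\left(a \right)} = 3 \left(- \frac{1}{9}\right) = - \frac{1}{3}$)
$K{\left(G \right)} = 150 + 100 G$ ($K{\left(G \right)} = 100 G + 150 = 150 + 100 G$)
$f{\left(E \right)} = - \frac{E^{2}}{3}$
$\left(K{\left(l{\left(11 \right)} \right)} + 30822\right) \left(-49865 + f{\left(-222 \right)}\right) = \left(\left(150 + 100 \cdot 11\right) + 30822\right) \left(-49865 - \frac{\left(-222\right)^{2}}{3}\right) = \left(\left(150 + 1100\right) + 30822\right) \left(-49865 - 16428\right) = \left(1250 + 30822\right) \left(-49865 - 16428\right) = 32072 \left(-66293\right) = -2126149096$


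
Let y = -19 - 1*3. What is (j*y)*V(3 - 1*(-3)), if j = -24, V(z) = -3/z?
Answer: -264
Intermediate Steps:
y = -22 (y = -19 - 3 = -22)
(j*y)*V(3 - 1*(-3)) = (-24*(-22))*(-3/(3 - 1*(-3))) = 528*(-3/(3 + 3)) = 528*(-3/6) = 528*(-3*⅙) = 528*(-½) = -264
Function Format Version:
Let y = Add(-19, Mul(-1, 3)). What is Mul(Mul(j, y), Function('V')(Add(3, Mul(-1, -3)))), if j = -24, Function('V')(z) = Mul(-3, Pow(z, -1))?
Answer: -264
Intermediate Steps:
y = -22 (y = Add(-19, -3) = -22)
Mul(Mul(j, y), Function('V')(Add(3, Mul(-1, -3)))) = Mul(Mul(-24, -22), Mul(-3, Pow(Add(3, Mul(-1, -3)), -1))) = Mul(528, Mul(-3, Pow(Add(3, 3), -1))) = Mul(528, Mul(-3, Pow(6, -1))) = Mul(528, Mul(-3, Rational(1, 6))) = Mul(528, Rational(-1, 2)) = -264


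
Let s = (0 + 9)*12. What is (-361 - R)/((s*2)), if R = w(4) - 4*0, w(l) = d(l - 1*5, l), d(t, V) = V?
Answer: -365/216 ≈ -1.6898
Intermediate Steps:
s = 108 (s = 9*12 = 108)
w(l) = l
R = 4 (R = 4 - 4*0 = 4 + 0 = 4)
(-361 - R)/((s*2)) = (-361 - 1*4)/((108*2)) = (-361 - 4)/216 = -365*1/216 = -365/216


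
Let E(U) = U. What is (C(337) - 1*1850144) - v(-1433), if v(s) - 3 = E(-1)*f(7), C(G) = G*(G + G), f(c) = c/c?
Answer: -1623008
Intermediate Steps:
f(c) = 1
C(G) = 2*G**2 (C(G) = G*(2*G) = 2*G**2)
v(s) = 2 (v(s) = 3 - 1*1 = 3 - 1 = 2)
(C(337) - 1*1850144) - v(-1433) = (2*337**2 - 1*1850144) - 1*2 = (2*113569 - 1850144) - 2 = (227138 - 1850144) - 2 = -1623006 - 2 = -1623008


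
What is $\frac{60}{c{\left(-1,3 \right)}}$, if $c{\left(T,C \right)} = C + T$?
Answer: $30$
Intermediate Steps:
$\frac{60}{c{\left(-1,3 \right)}} = \frac{60}{3 - 1} = \frac{60}{2} = 60 \cdot \frac{1}{2} = 30$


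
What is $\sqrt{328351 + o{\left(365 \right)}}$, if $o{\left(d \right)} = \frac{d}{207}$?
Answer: $\frac{\sqrt{1563287506}}{69} \approx 573.02$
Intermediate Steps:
$o{\left(d \right)} = \frac{d}{207}$ ($o{\left(d \right)} = d \frac{1}{207} = \frac{d}{207}$)
$\sqrt{328351 + o{\left(365 \right)}} = \sqrt{328351 + \frac{1}{207} \cdot 365} = \sqrt{328351 + \frac{365}{207}} = \sqrt{\frac{67969022}{207}} = \frac{\sqrt{1563287506}}{69}$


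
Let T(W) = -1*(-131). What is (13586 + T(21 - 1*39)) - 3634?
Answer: 10083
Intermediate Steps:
T(W) = 131
(13586 + T(21 - 1*39)) - 3634 = (13586 + 131) - 3634 = 13717 - 3634 = 10083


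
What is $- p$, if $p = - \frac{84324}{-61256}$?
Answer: $- \frac{21081}{15314} \approx -1.3766$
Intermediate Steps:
$p = \frac{21081}{15314}$ ($p = \left(-84324\right) \left(- \frac{1}{61256}\right) = \frac{21081}{15314} \approx 1.3766$)
$- p = \left(-1\right) \frac{21081}{15314} = - \frac{21081}{15314}$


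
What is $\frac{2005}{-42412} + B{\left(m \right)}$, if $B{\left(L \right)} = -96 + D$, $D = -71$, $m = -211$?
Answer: $- \frac{7084809}{42412} \approx -167.05$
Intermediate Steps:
$B{\left(L \right)} = -167$ ($B{\left(L \right)} = -96 - 71 = -167$)
$\frac{2005}{-42412} + B{\left(m \right)} = \frac{2005}{-42412} - 167 = 2005 \left(- \frac{1}{42412}\right) - 167 = - \frac{2005}{42412} - 167 = - \frac{7084809}{42412}$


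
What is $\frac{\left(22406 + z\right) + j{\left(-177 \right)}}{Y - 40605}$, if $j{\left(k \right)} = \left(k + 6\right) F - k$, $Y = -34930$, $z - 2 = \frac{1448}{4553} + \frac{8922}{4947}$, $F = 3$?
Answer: $- \frac{165730230958}{567108999895} \approx -0.29224$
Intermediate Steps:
$z = \frac{30944168}{7507897}$ ($z = 2 + \left(\frac{1448}{4553} + \frac{8922}{4947}\right) = 2 + \left(1448 \cdot \frac{1}{4553} + 8922 \cdot \frac{1}{4947}\right) = 2 + \left(\frac{1448}{4553} + \frac{2974}{1649}\right) = 2 + \frac{15928374}{7507897} = \frac{30944168}{7507897} \approx 4.1216$)
$j{\left(k \right)} = 18 + 2 k$ ($j{\left(k \right)} = \left(k + 6\right) 3 - k = \left(6 + k\right) 3 - k = \left(18 + 3 k\right) - k = 18 + 2 k$)
$\frac{\left(22406 + z\right) + j{\left(-177 \right)}}{Y - 40605} = \frac{\left(22406 + \frac{30944168}{7507897}\right) + \left(18 + 2 \left(-177\right)\right)}{-34930 - 40605} = \frac{\frac{168252884350}{7507897} + \left(18 - 354\right)}{-75535} = \left(\frac{168252884350}{7507897} - 336\right) \left(- \frac{1}{75535}\right) = \frac{165730230958}{7507897} \left(- \frac{1}{75535}\right) = - \frac{165730230958}{567108999895}$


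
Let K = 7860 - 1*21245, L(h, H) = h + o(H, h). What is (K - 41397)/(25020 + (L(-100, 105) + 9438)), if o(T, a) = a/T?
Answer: -575211/360749 ≈ -1.5945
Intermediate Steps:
L(h, H) = h + h/H
K = -13385 (K = 7860 - 21245 = -13385)
(K - 41397)/(25020 + (L(-100, 105) + 9438)) = (-13385 - 41397)/(25020 + ((-100 - 100/105) + 9438)) = -54782/(25020 + ((-100 - 100*1/105) + 9438)) = -54782/(25020 + ((-100 - 20/21) + 9438)) = -54782/(25020 + (-2120/21 + 9438)) = -54782/(25020 + 196078/21) = -54782/721498/21 = -54782*21/721498 = -575211/360749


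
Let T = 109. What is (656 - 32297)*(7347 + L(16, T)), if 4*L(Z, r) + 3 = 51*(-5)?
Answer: -460851165/2 ≈ -2.3043e+8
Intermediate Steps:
L(Z, r) = -129/2 (L(Z, r) = -¾ + (51*(-5))/4 = -¾ + (¼)*(-255) = -¾ - 255/4 = -129/2)
(656 - 32297)*(7347 + L(16, T)) = (656 - 32297)*(7347 - 129/2) = -31641*14565/2 = -460851165/2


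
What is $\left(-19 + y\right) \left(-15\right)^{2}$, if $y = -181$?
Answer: $-45000$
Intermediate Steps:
$\left(-19 + y\right) \left(-15\right)^{2} = \left(-19 - 181\right) \left(-15\right)^{2} = \left(-200\right) 225 = -45000$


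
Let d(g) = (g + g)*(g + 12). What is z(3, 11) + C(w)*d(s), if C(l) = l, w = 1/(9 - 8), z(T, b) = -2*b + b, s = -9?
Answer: -65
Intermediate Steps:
z(T, b) = -b
w = 1 (w = 1/1 = 1)
d(g) = 2*g*(12 + g) (d(g) = (2*g)*(12 + g) = 2*g*(12 + g))
z(3, 11) + C(w)*d(s) = -1*11 + 1*(2*(-9)*(12 - 9)) = -11 + 1*(2*(-9)*3) = -11 + 1*(-54) = -11 - 54 = -65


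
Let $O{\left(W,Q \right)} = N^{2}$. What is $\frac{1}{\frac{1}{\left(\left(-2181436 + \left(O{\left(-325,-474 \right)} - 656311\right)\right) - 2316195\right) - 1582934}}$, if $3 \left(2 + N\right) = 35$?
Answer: $- \frac{60631043}{9} \approx -6.7368 \cdot 10^{6}$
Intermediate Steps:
$N = \frac{29}{3}$ ($N = -2 + \frac{1}{3} \cdot 35 = -2 + \frac{35}{3} = \frac{29}{3} \approx 9.6667$)
$O{\left(W,Q \right)} = \frac{841}{9}$ ($O{\left(W,Q \right)} = \left(\frac{29}{3}\right)^{2} = \frac{841}{9}$)
$\frac{1}{\frac{1}{\left(\left(-2181436 + \left(O{\left(-325,-474 \right)} - 656311\right)\right) - 2316195\right) - 1582934}} = \frac{1}{\frac{1}{\left(\left(-2181436 + \left(\frac{841}{9} - 656311\right)\right) - 2316195\right) - 1582934}} = \frac{1}{\frac{1}{\left(\left(-2181436 - \frac{5905958}{9}\right) - 2316195\right) - 1582934}} = \frac{1}{\frac{1}{\left(- \frac{25538882}{9} - 2316195\right) - 1582934}} = \frac{1}{\frac{1}{- \frac{46384637}{9} - 1582934}} = \frac{1}{\frac{1}{- \frac{60631043}{9}}} = \frac{1}{- \frac{9}{60631043}} = - \frac{60631043}{9}$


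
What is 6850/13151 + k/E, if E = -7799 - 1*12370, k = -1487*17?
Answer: 470601779/265242519 ≈ 1.7742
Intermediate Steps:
k = -25279
E = -20169 (E = -7799 - 12370 = -20169)
6850/13151 + k/E = 6850/13151 - 25279/(-20169) = 6850*(1/13151) - 25279*(-1/20169) = 6850/13151 + 25279/20169 = 470601779/265242519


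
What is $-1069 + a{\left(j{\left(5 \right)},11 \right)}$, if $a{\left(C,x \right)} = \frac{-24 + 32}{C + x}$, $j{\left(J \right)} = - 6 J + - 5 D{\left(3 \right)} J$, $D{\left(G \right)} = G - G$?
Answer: $- \frac{20319}{19} \approx -1069.4$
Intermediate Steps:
$D{\left(G \right)} = 0$
$j{\left(J \right)} = - 6 J$ ($j{\left(J \right)} = - 6 J + \left(-5\right) 0 J = - 6 J + 0 J = - 6 J + 0 = - 6 J$)
$a{\left(C,x \right)} = \frac{8}{C + x}$
$-1069 + a{\left(j{\left(5 \right)},11 \right)} = -1069 + \frac{8}{\left(-6\right) 5 + 11} = -1069 + \frac{8}{-30 + 11} = -1069 + \frac{8}{-19} = -1069 + 8 \left(- \frac{1}{19}\right) = -1069 - \frac{8}{19} = - \frac{20319}{19}$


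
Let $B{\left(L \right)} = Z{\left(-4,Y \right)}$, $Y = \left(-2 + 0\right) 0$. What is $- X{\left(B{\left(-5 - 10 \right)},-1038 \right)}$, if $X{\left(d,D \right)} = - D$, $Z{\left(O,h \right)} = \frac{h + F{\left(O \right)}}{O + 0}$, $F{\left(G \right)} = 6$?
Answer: $-1038$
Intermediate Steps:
$Y = 0$ ($Y = \left(-2\right) 0 = 0$)
$Z{\left(O,h \right)} = \frac{6 + h}{O}$ ($Z{\left(O,h \right)} = \frac{h + 6}{O + 0} = \frac{6 + h}{O}$)
$B{\left(L \right)} = - \frac{3}{2}$ ($B{\left(L \right)} = \frac{6 + 0}{-4} = \left(- \frac{1}{4}\right) 6 = - \frac{3}{2}$)
$- X{\left(B{\left(-5 - 10 \right)},-1038 \right)} = - \left(-1\right) \left(-1038\right) = \left(-1\right) 1038 = -1038$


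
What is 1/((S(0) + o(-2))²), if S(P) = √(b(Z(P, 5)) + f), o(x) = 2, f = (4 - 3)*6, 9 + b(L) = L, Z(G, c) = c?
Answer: (2 + √2)⁻² ≈ 0.085786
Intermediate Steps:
b(L) = -9 + L
f = 6 (f = 1*6 = 6)
S(P) = √2 (S(P) = √((-9 + 5) + 6) = √(-4 + 6) = √2)
1/((S(0) + o(-2))²) = 1/((√2 + 2)²) = 1/((2 + √2)²) = (2 + √2)⁻²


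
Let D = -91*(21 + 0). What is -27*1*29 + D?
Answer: -2694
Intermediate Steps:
D = -1911 (D = -91*21 = -1911)
-27*1*29 + D = -27*1*29 - 1911 = -27*29 - 1911 = -783 - 1911 = -2694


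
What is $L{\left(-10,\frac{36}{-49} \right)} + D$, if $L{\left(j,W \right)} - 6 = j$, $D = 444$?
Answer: $440$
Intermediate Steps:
$L{\left(j,W \right)} = 6 + j$
$L{\left(-10,\frac{36}{-49} \right)} + D = \left(6 - 10\right) + 444 = -4 + 444 = 440$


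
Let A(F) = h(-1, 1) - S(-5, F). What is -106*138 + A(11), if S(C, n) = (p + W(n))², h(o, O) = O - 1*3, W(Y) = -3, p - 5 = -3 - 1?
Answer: -14634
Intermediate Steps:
p = 1 (p = 5 + (-3 - 1) = 5 - 4 = 1)
h(o, O) = -3 + O (h(o, O) = O - 3 = -3 + O)
S(C, n) = 4 (S(C, n) = (1 - 3)² = (-2)² = 4)
A(F) = -6 (A(F) = (-3 + 1) - 1*4 = -2 - 4 = -6)
-106*138 + A(11) = -106*138 - 6 = -14628 - 6 = -14634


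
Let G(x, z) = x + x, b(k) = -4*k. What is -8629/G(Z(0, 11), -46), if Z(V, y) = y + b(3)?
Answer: 8629/2 ≈ 4314.5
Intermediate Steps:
Z(V, y) = -12 + y (Z(V, y) = y - 4*3 = y - 12 = -12 + y)
G(x, z) = 2*x
-8629/G(Z(0, 11), -46) = -8629*1/(2*(-12 + 11)) = -8629/(2*(-1)) = -8629/(-2) = -8629*(-½) = 8629/2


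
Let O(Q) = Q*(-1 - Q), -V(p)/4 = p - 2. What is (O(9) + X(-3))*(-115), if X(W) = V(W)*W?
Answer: 17250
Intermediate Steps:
V(p) = 8 - 4*p (V(p) = -4*(p - 2) = -4*(-2 + p) = 8 - 4*p)
X(W) = W*(8 - 4*W) (X(W) = (8 - 4*W)*W = W*(8 - 4*W))
(O(9) + X(-3))*(-115) = (-1*9*(1 + 9) + 4*(-3)*(2 - 1*(-3)))*(-115) = (-1*9*10 + 4*(-3)*(2 + 3))*(-115) = (-90 + 4*(-3)*5)*(-115) = (-90 - 60)*(-115) = -150*(-115) = 17250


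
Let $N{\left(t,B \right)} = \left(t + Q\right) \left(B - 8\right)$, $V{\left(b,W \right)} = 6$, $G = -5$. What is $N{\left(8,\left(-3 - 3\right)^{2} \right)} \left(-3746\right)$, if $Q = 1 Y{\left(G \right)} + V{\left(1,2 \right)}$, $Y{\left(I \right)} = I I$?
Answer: $-4090632$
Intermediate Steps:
$Y{\left(I \right)} = I^{2}$
$Q = 31$ ($Q = 1 \left(-5\right)^{2} + 6 = 1 \cdot 25 + 6 = 25 + 6 = 31$)
$N{\left(t,B \right)} = \left(-8 + B\right) \left(31 + t\right)$ ($N{\left(t,B \right)} = \left(t + 31\right) \left(B - 8\right) = \left(31 + t\right) \left(-8 + B\right) = \left(-8 + B\right) \left(31 + t\right)$)
$N{\left(8,\left(-3 - 3\right)^{2} \right)} \left(-3746\right) = \left(-248 - 64 + 31 \left(-3 - 3\right)^{2} + \left(-3 - 3\right)^{2} \cdot 8\right) \left(-3746\right) = \left(-248 - 64 + 31 \left(-6\right)^{2} + \left(-6\right)^{2} \cdot 8\right) \left(-3746\right) = \left(-248 - 64 + 31 \cdot 36 + 36 \cdot 8\right) \left(-3746\right) = \left(-248 - 64 + 1116 + 288\right) \left(-3746\right) = 1092 \left(-3746\right) = -4090632$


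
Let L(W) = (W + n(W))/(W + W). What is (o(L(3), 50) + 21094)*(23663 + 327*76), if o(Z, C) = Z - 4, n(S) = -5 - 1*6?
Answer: 3069349990/3 ≈ 1.0231e+9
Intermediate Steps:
n(S) = -11 (n(S) = -5 - 6 = -11)
L(W) = (-11 + W)/(2*W) (L(W) = (W - 11)/(W + W) = (-11 + W)/((2*W)) = (-11 + W)*(1/(2*W)) = (-11 + W)/(2*W))
o(Z, C) = -4 + Z
(o(L(3), 50) + 21094)*(23663 + 327*76) = ((-4 + (½)*(-11 + 3)/3) + 21094)*(23663 + 327*76) = ((-4 + (½)*(⅓)*(-8)) + 21094)*(23663 + 24852) = ((-4 - 4/3) + 21094)*48515 = (-16/3 + 21094)*48515 = (63266/3)*48515 = 3069349990/3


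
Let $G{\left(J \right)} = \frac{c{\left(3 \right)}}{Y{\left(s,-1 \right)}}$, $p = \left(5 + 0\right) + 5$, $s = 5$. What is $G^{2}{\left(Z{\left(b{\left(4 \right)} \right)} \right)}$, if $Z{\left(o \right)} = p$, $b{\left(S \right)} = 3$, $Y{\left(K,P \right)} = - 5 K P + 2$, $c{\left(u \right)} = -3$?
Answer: $\frac{1}{81} \approx 0.012346$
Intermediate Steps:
$Y{\left(K,P \right)} = 2 - 5 K P$ ($Y{\left(K,P \right)} = - 5 K P + 2 = 2 - 5 K P$)
$p = 10$ ($p = 5 + 5 = 10$)
$Z{\left(o \right)} = 10$
$G{\left(J \right)} = - \frac{1}{9}$ ($G{\left(J \right)} = - \frac{3}{2 - 25 \left(-1\right)} = - \frac{3}{2 + 25} = - \frac{3}{27} = \left(-3\right) \frac{1}{27} = - \frac{1}{9}$)
$G^{2}{\left(Z{\left(b{\left(4 \right)} \right)} \right)} = \left(- \frac{1}{9}\right)^{2} = \frac{1}{81}$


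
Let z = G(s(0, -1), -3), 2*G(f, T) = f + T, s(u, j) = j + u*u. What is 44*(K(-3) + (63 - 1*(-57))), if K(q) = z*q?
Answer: 5544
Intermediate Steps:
s(u, j) = j + u²
G(f, T) = T/2 + f/2 (G(f, T) = (f + T)/2 = (T + f)/2 = T/2 + f/2)
z = -2 (z = (½)*(-3) + (-1 + 0²)/2 = -3/2 + (-1 + 0)/2 = -3/2 + (½)*(-1) = -3/2 - ½ = -2)
K(q) = -2*q
44*(K(-3) + (63 - 1*(-57))) = 44*(-2*(-3) + (63 - 1*(-57))) = 44*(6 + (63 + 57)) = 44*(6 + 120) = 44*126 = 5544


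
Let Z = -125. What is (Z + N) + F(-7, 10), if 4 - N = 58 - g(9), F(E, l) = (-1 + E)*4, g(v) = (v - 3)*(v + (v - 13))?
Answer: -181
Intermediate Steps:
g(v) = (-13 + 2*v)*(-3 + v) (g(v) = (-3 + v)*(v + (-13 + v)) = (-3 + v)*(-13 + 2*v) = (-13 + 2*v)*(-3 + v))
F(E, l) = -4 + 4*E
N = -24 (N = 4 - (58 - (39 - 19*9 + 2*9²)) = 4 - (58 - (39 - 171 + 2*81)) = 4 - (58 - (39 - 171 + 162)) = 4 - (58 - 1*30) = 4 - (58 - 30) = 4 - 1*28 = 4 - 28 = -24)
(Z + N) + F(-7, 10) = (-125 - 24) + (-4 + 4*(-7)) = -149 + (-4 - 28) = -149 - 32 = -181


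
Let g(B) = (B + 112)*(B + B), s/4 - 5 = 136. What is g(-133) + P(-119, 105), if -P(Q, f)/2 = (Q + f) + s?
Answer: 4486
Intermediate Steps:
s = 564 (s = 20 + 4*136 = 20 + 544 = 564)
P(Q, f) = -1128 - 2*Q - 2*f (P(Q, f) = -2*((Q + f) + 564) = -2*(564 + Q + f) = -1128 - 2*Q - 2*f)
g(B) = 2*B*(112 + B) (g(B) = (112 + B)*(2*B) = 2*B*(112 + B))
g(-133) + P(-119, 105) = 2*(-133)*(112 - 133) + (-1128 - 2*(-119) - 2*105) = 2*(-133)*(-21) + (-1128 + 238 - 210) = 5586 - 1100 = 4486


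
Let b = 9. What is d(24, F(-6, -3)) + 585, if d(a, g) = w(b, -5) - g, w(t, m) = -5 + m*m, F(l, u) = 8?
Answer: 597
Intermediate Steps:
w(t, m) = -5 + m²
d(a, g) = 20 - g (d(a, g) = (-5 + (-5)²) - g = (-5 + 25) - g = 20 - g)
d(24, F(-6, -3)) + 585 = (20 - 1*8) + 585 = (20 - 8) + 585 = 12 + 585 = 597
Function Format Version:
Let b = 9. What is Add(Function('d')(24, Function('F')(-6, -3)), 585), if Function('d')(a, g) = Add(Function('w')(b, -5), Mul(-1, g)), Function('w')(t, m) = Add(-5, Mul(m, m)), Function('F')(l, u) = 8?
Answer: 597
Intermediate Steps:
Function('w')(t, m) = Add(-5, Pow(m, 2))
Function('d')(a, g) = Add(20, Mul(-1, g)) (Function('d')(a, g) = Add(Add(-5, Pow(-5, 2)), Mul(-1, g)) = Add(Add(-5, 25), Mul(-1, g)) = Add(20, Mul(-1, g)))
Add(Function('d')(24, Function('F')(-6, -3)), 585) = Add(Add(20, Mul(-1, 8)), 585) = Add(Add(20, -8), 585) = Add(12, 585) = 597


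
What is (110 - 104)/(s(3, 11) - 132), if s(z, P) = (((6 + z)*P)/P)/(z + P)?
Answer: -28/613 ≈ -0.045677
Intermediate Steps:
s(z, P) = (6 + z)/(P + z) (s(z, P) = ((P*(6 + z))/P)/(P + z) = (6 + z)/(P + z))
(110 - 104)/(s(3, 11) - 132) = (110 - 104)/((6 + 3)/(11 + 3) - 132) = 6/(9/14 - 132) = 6/(-1839/14) = -14/1839*6 = -28/613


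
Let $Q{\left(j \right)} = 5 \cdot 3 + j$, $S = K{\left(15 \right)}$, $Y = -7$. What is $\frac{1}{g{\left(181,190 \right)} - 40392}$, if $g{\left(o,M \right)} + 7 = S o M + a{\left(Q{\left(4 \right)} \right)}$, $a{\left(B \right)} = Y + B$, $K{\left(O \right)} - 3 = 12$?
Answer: $\frac{1}{475463} \approx 2.1032 \cdot 10^{-6}$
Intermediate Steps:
$K{\left(O \right)} = 15$ ($K{\left(O \right)} = 3 + 12 = 15$)
$S = 15$
$Q{\left(j \right)} = 15 + j$
$a{\left(B \right)} = -7 + B$
$g{\left(o,M \right)} = 5 + 15 M o$ ($g{\left(o,M \right)} = -7 + \left(15 o M + \left(-7 + \left(15 + 4\right)\right)\right) = -7 + \left(15 M o + \left(-7 + 19\right)\right) = -7 + \left(15 M o + 12\right) = -7 + \left(12 + 15 M o\right) = 5 + 15 M o$)
$\frac{1}{g{\left(181,190 \right)} - 40392} = \frac{1}{\left(5 + 15 \cdot 190 \cdot 181\right) - 40392} = \frac{1}{\left(5 + 515850\right) - 40392} = \frac{1}{515855 - 40392} = \frac{1}{475463}$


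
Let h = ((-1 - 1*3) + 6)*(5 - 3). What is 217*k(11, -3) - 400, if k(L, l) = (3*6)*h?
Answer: 15224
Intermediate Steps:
h = 4 (h = ((-1 - 3) + 6)*2 = (-4 + 6)*2 = 2*2 = 4)
k(L, l) = 72 (k(L, l) = (3*6)*4 = 18*4 = 72)
217*k(11, -3) - 400 = 217*72 - 400 = 15624 - 400 = 15224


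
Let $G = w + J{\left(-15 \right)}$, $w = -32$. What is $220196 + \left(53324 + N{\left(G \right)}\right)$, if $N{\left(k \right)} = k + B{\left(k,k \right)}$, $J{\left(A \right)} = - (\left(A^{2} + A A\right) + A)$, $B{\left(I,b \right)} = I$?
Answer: $272586$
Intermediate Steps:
$J{\left(A \right)} = - A - 2 A^{2}$ ($J{\left(A \right)} = - (\left(A^{2} + A^{2}\right) + A) = - (2 A^{2} + A) = - (A + 2 A^{2}) = - A - 2 A^{2}$)
$G = -467$ ($G = -32 - - 15 \left(1 + 2 \left(-15\right)\right) = -32 - - 15 \left(1 - 30\right) = -32 - \left(-15\right) \left(-29\right) = -32 - 435 = -467$)
$N{\left(k \right)} = 2 k$ ($N{\left(k \right)} = k + k = 2 k$)
$220196 + \left(53324 + N{\left(G \right)}\right) = 220196 + \left(53324 + 2 \left(-467\right)\right) = 220196 + \left(53324 - 934\right) = 220196 + 52390 = 272586$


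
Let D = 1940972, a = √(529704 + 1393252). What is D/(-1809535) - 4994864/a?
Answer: -1940972/1809535 - 356776*√9811/9811 ≈ -3603.0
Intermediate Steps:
a = 14*√9811 (a = √1922956 = 14*√9811 ≈ 1386.7)
D/(-1809535) - 4994864/a = 1940972/(-1809535) - 4994864*√9811/137354 = 1940972*(-1/1809535) - 356776*√9811/9811 = -1940972/1809535 - 356776*√9811/9811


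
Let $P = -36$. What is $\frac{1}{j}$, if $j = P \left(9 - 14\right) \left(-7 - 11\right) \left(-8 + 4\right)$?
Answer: $\frac{1}{12960} \approx 7.7161 \cdot 10^{-5}$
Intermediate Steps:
$j = 12960$ ($j = - 36 \left(9 - 14\right) \left(-7 - 11\right) \left(-8 + 4\right) = - 36 \left(\left(-5\right) \left(-18\right)\right) \left(-4\right) = \left(-36\right) 90 \left(-4\right) = \left(-3240\right) \left(-4\right) = 12960$)
$\frac{1}{j} = \frac{1}{12960}$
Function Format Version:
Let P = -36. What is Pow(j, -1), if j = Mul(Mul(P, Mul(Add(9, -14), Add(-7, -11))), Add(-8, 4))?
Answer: Rational(1, 12960) ≈ 7.7161e-5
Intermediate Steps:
j = 12960 (j = Mul(Mul(-36, Mul(Add(9, -14), Add(-7, -11))), Add(-8, 4)) = Mul(Mul(-36, Mul(-5, -18)), -4) = Mul(Mul(-36, 90), -4) = Mul(-3240, -4) = 12960)
Pow(j, -1) = Pow(12960, -1) = Rational(1, 12960)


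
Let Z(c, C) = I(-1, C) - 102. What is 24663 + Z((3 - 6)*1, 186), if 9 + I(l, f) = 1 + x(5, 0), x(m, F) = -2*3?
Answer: 24547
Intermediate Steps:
x(m, F) = -6
I(l, f) = -14 (I(l, f) = -9 + (1 - 6) = -9 - 5 = -14)
Z(c, C) = -116 (Z(c, C) = -14 - 102 = -116)
24663 + Z((3 - 6)*1, 186) = 24663 - 116 = 24547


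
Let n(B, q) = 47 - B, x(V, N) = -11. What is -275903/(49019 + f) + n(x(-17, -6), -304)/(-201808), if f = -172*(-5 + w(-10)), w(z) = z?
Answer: -27841212683/5206545496 ≈ -5.3474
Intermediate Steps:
f = 2580 (f = -172*(-5 - 10) = -172*(-15) = 2580)
-275903/(49019 + f) + n(x(-17, -6), -304)/(-201808) = -275903/(49019 + 2580) + (47 - 1*(-11))/(-201808) = -275903/51599 + (47 + 11)*(-1/201808) = -275903*1/51599 + 58*(-1/201808) = -275903/51599 - 29/100904 = -27841212683/5206545496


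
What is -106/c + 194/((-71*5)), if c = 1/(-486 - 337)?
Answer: 30969296/355 ≈ 87238.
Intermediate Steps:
c = -1/823 (c = 1/(-823) = -1/823 ≈ -0.0012151)
-106/c + 194/((-71*5)) = -106/(-1/823) + 194/((-71*5)) = -106*(-823) + 194/(-355) = 87238 + 194*(-1/355) = 87238 - 194/355 = 30969296/355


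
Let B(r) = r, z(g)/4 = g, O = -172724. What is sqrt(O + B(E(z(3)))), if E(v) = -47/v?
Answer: I*sqrt(6218205)/6 ≈ 415.61*I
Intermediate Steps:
z(g) = 4*g
sqrt(O + B(E(z(3)))) = sqrt(-172724 - 47/(4*3)) = sqrt(-172724 - 47/12) = sqrt(-2072735/12) = I*sqrt(6218205)/6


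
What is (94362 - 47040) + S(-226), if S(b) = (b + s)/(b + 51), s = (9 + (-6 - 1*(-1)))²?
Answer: 236616/5 ≈ 47323.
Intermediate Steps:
s = 16 (s = (9 + (-6 + 1))² = (9 - 5)² = 4² = 16)
S(b) = (16 + b)/(51 + b) (S(b) = (b + 16)/(b + 51) = (16 + b)/(51 + b))
(94362 - 47040) + S(-226) = (94362 - 47040) + (16 - 226)/(51 - 226) = 47322 - 210/(-175) = 47322 - 1/175*(-210) = 47322 + 6/5 = 236616/5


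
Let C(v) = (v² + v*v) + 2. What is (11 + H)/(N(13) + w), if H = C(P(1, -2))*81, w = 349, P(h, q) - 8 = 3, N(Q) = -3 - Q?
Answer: 19775/333 ≈ 59.384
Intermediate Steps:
P(h, q) = 11 (P(h, q) = 8 + 3 = 11)
C(v) = 2 + 2*v² (C(v) = (v² + v²) + 2 = 2*v² + 2 = 2 + 2*v²)
H = 19764 (H = (2 + 2*11²)*81 = (2 + 2*121)*81 = (2 + 242)*81 = 244*81 = 19764)
(11 + H)/(N(13) + w) = (11 + 19764)/((-3 - 1*13) + 349) = 19775/((-3 - 13) + 349) = 19775/(-16 + 349) = 19775/333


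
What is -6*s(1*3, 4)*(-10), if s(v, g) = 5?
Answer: 300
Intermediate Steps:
-6*s(1*3, 4)*(-10) = -6*5*(-10) = -30*(-10) = 300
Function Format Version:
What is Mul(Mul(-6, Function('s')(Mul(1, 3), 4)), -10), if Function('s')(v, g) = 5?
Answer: 300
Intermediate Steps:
Mul(Mul(-6, Function('s')(Mul(1, 3), 4)), -10) = Mul(Mul(-6, 5), -10) = Mul(-30, -10) = 300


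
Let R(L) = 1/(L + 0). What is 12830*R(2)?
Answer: 6415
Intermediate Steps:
R(L) = 1/L
12830*R(2) = 12830/2 = 12830*(½) = 6415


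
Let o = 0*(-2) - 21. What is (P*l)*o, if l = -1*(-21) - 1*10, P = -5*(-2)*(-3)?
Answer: 6930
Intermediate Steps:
o = -21 (o = 0 - 21 = -21)
P = -30 (P = 10*(-3) = -30)
l = 11 (l = 21 - 10 = 11)
(P*l)*o = -30*11*(-21) = -330*(-21) = 6930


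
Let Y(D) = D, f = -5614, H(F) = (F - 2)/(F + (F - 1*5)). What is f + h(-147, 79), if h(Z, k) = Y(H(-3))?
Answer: -61749/11 ≈ -5613.5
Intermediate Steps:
H(F) = (-2 + F)/(-5 + 2*F) (H(F) = (-2 + F)/(F + (F - 5)) = (-2 + F)/(F + (-5 + F)) = (-2 + F)/(-5 + 2*F))
h(Z, k) = 5/11 (h(Z, k) = (-2 - 3)/(-5 + 2*(-3)) = -5/(-5 - 6) = -5/(-11) = -1/11*(-5) = 5/11)
f + h(-147, 79) = -5614 + 5/11 = -61749/11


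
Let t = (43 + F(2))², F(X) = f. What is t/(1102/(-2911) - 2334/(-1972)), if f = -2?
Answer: 4824883526/2310565 ≈ 2088.2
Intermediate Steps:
F(X) = -2
t = 1681 (t = (43 - 2)² = 41² = 1681)
t/(1102/(-2911) - 2334/(-1972)) = 1681/(1102/(-2911) - 2334/(-1972)) = 1681/(1102*(-1/2911) - 2334*(-1/1972)) = 1681/(-1102/2911 + 1167/986) = 1681/(2310565/2870246) = 1681*(2870246/2310565) = 4824883526/2310565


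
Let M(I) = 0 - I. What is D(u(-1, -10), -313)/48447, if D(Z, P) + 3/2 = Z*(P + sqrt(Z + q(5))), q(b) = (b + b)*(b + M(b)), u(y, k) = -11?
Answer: 6883/96894 - 11*I*sqrt(11)/48447 ≈ 0.071036 - 0.00075305*I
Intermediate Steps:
M(I) = -I
q(b) = 0 (q(b) = (b + b)*(b - b) = (2*b)*0 = 0)
D(Z, P) = -3/2 + Z*(P + sqrt(Z)) (D(Z, P) = -3/2 + Z*(P + sqrt(Z + 0)) = -3/2 + Z*(P + sqrt(Z)))
D(u(-1, -10), -313)/48447 = (-3/2 + (-11)**(3/2) - 313*(-11))/48447 = (-3/2 - 11*I*sqrt(11) + 3443)*(1/48447) = (6883/2 - 11*I*sqrt(11))*(1/48447) = 6883/96894 - 11*I*sqrt(11)/48447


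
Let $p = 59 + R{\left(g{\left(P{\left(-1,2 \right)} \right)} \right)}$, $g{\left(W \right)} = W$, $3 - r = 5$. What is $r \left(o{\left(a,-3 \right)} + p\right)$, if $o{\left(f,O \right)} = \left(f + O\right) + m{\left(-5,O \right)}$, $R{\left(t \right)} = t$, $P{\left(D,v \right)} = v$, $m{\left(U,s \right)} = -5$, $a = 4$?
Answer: $-114$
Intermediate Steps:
$r = -2$ ($r = 3 - 5 = -2$)
$o{\left(f,O \right)} = -5 + O + f$ ($o{\left(f,O \right)} = \left(f + O\right) - 5 = \left(O + f\right) - 5 = -5 + O + f$)
$p = 61$ ($p = 59 + 2 = 61$)
$r \left(o{\left(a,-3 \right)} + p\right) = - 2 \left(\left(-5 - 3 + 4\right) + 61\right) = - 2 \left(-4 + 61\right) = \left(-2\right) 57 = -114$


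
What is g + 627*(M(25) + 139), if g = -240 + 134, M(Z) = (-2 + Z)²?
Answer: 418730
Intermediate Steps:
g = -106
g + 627*(M(25) + 139) = -106 + 627*((-2 + 25)² + 139) = -106 + 627*(23² + 139) = -106 + 627*(529 + 139) = -106 + 627*668 = -106 + 418836 = 418730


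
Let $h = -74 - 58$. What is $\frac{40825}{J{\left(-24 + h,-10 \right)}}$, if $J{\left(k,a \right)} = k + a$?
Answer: $- \frac{40825}{166} \approx -245.93$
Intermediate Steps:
$h = -132$ ($h = -74 - 58 = -132$)
$J{\left(k,a \right)} = a + k$
$\frac{40825}{J{\left(-24 + h,-10 \right)}} = \frac{40825}{-10 - 156} = \frac{40825}{-166} = 40825 \left(- \frac{1}{166}\right) = - \frac{40825}{166}$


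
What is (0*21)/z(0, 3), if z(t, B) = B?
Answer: 0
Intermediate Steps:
(0*21)/z(0, 3) = (0*21)/3 = 0*(⅓) = 0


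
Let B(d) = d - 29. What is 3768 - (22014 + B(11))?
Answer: -18228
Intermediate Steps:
B(d) = -29 + d
3768 - (22014 + B(11)) = 3768 - (22014 + (-29 + 11)) = 3768 - (22014 - 18) = 3768 - 1*21996 = 3768 - 21996 = -18228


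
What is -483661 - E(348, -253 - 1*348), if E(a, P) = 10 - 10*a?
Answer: -480191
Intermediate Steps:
-483661 - E(348, -253 - 1*348) = -483661 - (10 - 10*348) = -483661 - (10 - 3480) = -483661 - 1*(-3470) = -483661 + 3470 = -480191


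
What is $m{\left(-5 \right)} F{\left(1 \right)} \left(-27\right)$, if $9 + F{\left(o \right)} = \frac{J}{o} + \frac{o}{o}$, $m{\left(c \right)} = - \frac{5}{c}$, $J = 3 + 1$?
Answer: $108$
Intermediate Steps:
$J = 4$
$F{\left(o \right)} = -8 + \frac{4}{o}$ ($F{\left(o \right)} = -9 + \left(\frac{4}{o} + \frac{o}{o}\right) = -9 + \left(\frac{4}{o} + 1\right) = -9 + \left(1 + \frac{4}{o}\right) = -8 + \frac{4}{o}$)
$m{\left(-5 \right)} F{\left(1 \right)} \left(-27\right) = - \frac{5}{-5} \left(-8 + \frac{4}{1}\right) \left(-27\right) = \left(-5\right) \left(- \frac{1}{5}\right) \left(-8 + 4 \cdot 1\right) \left(-27\right) = 1 \left(-8 + 4\right) \left(-27\right) = 1 \left(-4\right) \left(-27\right) = \left(-4\right) \left(-27\right) = 108$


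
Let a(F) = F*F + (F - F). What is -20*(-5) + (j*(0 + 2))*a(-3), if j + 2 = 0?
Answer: 64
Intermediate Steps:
j = -2 (j = -2 + 0 = -2)
a(F) = F² (a(F) = F² + 0 = F²)
-20*(-5) + (j*(0 + 2))*a(-3) = -20*(-5) - 2*(0 + 2)*(-3)² = 100 - 2*2*9 = 100 - 4*9 = 100 - 36 = 64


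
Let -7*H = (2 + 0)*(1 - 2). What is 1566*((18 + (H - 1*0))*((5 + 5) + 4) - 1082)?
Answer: -1293516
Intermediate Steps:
H = 2/7 (H = -(2 + 0)*(1 - 2)/7 = -2*(-1)/7 = -⅐*(-2) = 2/7 ≈ 0.28571)
1566*((18 + (H - 1*0))*((5 + 5) + 4) - 1082) = 1566*((18 + (2/7 - 1*0))*((5 + 5) + 4) - 1082) = 1566*((18 + (2/7 + 0))*(10 + 4) - 1082) = 1566*((18 + 2/7)*14 - 1082) = 1566*((128/7)*14 - 1082) = 1566*(256 - 1082) = 1566*(-826) = -1293516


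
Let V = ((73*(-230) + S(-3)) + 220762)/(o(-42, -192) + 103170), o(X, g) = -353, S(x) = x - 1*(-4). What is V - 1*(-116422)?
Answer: 1088214977/9347 ≈ 1.1642e+5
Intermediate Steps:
S(x) = 4 + x (S(x) = x + 4 = 4 + x)
V = 18543/9347 (V = ((73*(-230) + (4 - 3)) + 220762)/(-353 + 103170) = ((-16790 + 1) + 220762)/102817 = (-16789 + 220762)*(1/102817) = 203973*(1/102817) = 18543/9347 ≈ 1.9838)
V - 1*(-116422) = 18543/9347 - 1*(-116422) = 18543/9347 + 116422 = 1088214977/9347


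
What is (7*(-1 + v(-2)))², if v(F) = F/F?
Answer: 0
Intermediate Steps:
v(F) = 1
(7*(-1 + v(-2)))² = (7*(-1 + 1))² = (7*0)² = 0² = 0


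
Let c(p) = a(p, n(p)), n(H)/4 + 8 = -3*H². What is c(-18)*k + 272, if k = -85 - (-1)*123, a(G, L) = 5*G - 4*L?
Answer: 592692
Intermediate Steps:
n(H) = -32 - 12*H² (n(H) = -32 + 4*(-3*H²) = -32 - 12*H²)
a(G, L) = -4*L + 5*G
c(p) = 128 + 5*p + 48*p² (c(p) = -4*(-32 - 12*p²) + 5*p = (128 + 48*p²) + 5*p = 128 + 5*p + 48*p²)
k = 38 (k = -85 - 1*(-123) = -85 + 123 = 38)
c(-18)*k + 272 = (128 + 5*(-18) + 48*(-18)²)*38 + 272 = (128 - 90 + 48*324)*38 + 272 = (128 - 90 + 15552)*38 + 272 = 15590*38 + 272 = 592420 + 272 = 592692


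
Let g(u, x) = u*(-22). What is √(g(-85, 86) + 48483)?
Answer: √50353 ≈ 224.39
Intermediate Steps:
g(u, x) = -22*u
√(g(-85, 86) + 48483) = √(-22*(-85) + 48483) = √(1870 + 48483) = √50353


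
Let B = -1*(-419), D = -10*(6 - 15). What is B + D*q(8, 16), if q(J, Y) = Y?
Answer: 1859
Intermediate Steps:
D = 90 (D = -10*(-9) = 90)
B = 419
B + D*q(8, 16) = 419 + 90*16 = 419 + 1440 = 1859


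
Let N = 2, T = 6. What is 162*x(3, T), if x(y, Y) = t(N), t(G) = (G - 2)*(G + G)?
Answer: 0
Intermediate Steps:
t(G) = 2*G*(-2 + G) (t(G) = (-2 + G)*(2*G) = 2*G*(-2 + G))
x(y, Y) = 0 (x(y, Y) = 2*2*(-2 + 2) = 2*2*0 = 0)
162*x(3, T) = 162*0 = 0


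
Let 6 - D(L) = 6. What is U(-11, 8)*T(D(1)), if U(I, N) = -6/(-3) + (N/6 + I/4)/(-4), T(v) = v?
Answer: 0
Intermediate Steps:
D(L) = 0 (D(L) = 6 - 1*6 = 6 - 6 = 0)
U(I, N) = 2 - I/16 - N/24 (U(I, N) = -6*(-⅓) + (N*(⅙) + I*(¼))*(-¼) = 2 + (N/6 + I/4)*(-¼) = 2 + (I/4 + N/6)*(-¼) = 2 + (-I/16 - N/24) = 2 - I/16 - N/24)
U(-11, 8)*T(D(1)) = (2 - 1/16*(-11) - 1/24*8)*0 = (2 + 11/16 - ⅓)*0 = (113/48)*0 = 0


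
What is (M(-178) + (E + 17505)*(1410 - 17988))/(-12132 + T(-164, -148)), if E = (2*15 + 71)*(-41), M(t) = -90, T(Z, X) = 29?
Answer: 221548482/12103 ≈ 18305.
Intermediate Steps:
E = -4141 (E = (30 + 71)*(-41) = 101*(-41) = -4141)
(M(-178) + (E + 17505)*(1410 - 17988))/(-12132 + T(-164, -148)) = (-90 + (-4141 + 17505)*(1410 - 17988))/(-12132 + 29) = (-90 + 13364*(-16578))/(-12103) = (-90 - 221548392)*(-1/12103) = -221548482*(-1/12103) = 221548482/12103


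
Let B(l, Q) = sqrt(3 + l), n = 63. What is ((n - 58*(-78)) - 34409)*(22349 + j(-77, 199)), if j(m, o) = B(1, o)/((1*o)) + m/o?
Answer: -132629647072/199 ≈ -6.6648e+8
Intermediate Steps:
j(m, o) = 2/o + m/o (j(m, o) = sqrt(3 + 1)/((1*o)) + m/o = sqrt(4)/o + m/o = 2/o + m/o)
((n - 58*(-78)) - 34409)*(22349 + j(-77, 199)) = ((63 - 58*(-78)) - 34409)*(22349 + (2 - 77)/199) = ((63 + 4524) - 34409)*(22349 + (1/199)*(-75)) = (4587 - 34409)*(22349 - 75/199) = -29822*4447376/199 = -132629647072/199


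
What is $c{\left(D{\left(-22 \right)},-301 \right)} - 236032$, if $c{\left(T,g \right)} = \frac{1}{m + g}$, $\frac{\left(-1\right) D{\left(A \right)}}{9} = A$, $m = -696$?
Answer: $- \frac{235323905}{997} \approx -2.3603 \cdot 10^{5}$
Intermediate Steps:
$D{\left(A \right)} = - 9 A$
$c{\left(T,g \right)} = \frac{1}{-696 + g}$
$c{\left(D{\left(-22 \right)},-301 \right)} - 236032 = \frac{1}{-696 - 301} - 236032 = \frac{1}{-997} - 236032 = - \frac{1}{997} - 236032 = - \frac{235323905}{997}$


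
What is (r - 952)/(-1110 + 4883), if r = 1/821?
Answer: -781591/3097633 ≈ -0.25232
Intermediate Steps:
r = 1/821 ≈ 0.0012180
(r - 952)/(-1110 + 4883) = (1/821 - 952)/(-1110 + 4883) = -781591/821/3773 = -781591/821*1/3773 = -781591/3097633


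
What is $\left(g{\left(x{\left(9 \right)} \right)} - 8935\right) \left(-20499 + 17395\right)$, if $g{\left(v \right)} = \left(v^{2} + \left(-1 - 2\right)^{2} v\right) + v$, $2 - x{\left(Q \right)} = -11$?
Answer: $26806144$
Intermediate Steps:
$x{\left(Q \right)} = 13$ ($x{\left(Q \right)} = 2 - -11 = 2 + 11 = 13$)
$g{\left(v \right)} = v^{2} + 10 v$ ($g{\left(v \right)} = \left(v^{2} + \left(-3\right)^{2} v\right) + v = \left(v^{2} + 9 v\right) + v = v^{2} + 10 v$)
$\left(g{\left(x{\left(9 \right)} \right)} - 8935\right) \left(-20499 + 17395\right) = \left(13 \left(10 + 13\right) - 8935\right) \left(-20499 + 17395\right) = \left(13 \cdot 23 - 8935\right) \left(-3104\right) = \left(299 - 8935\right) \left(-3104\right) = \left(-8636\right) \left(-3104\right) = 26806144$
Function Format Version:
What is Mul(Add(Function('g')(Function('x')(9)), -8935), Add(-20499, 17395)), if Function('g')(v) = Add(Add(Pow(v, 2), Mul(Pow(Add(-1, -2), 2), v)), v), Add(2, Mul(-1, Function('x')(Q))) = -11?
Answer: 26806144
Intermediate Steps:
Function('x')(Q) = 13 (Function('x')(Q) = Add(2, Mul(-1, -11)) = Add(2, 11) = 13)
Function('g')(v) = Add(Pow(v, 2), Mul(10, v)) (Function('g')(v) = Add(Add(Pow(v, 2), Mul(Pow(-3, 2), v)), v) = Add(Add(Pow(v, 2), Mul(9, v)), v) = Add(Pow(v, 2), Mul(10, v)))
Mul(Add(Function('g')(Function('x')(9)), -8935), Add(-20499, 17395)) = Mul(Add(Mul(13, Add(10, 13)), -8935), Add(-20499, 17395)) = Mul(Add(Mul(13, 23), -8935), -3104) = Mul(Add(299, -8935), -3104) = Mul(-8636, -3104) = 26806144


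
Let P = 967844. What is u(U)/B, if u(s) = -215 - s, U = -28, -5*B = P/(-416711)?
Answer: -22919105/56932 ≈ -402.57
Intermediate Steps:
B = 967844/2083555 (B = -967844/(5*(-416711)) = -967844*(-1)/(5*416711) = -1/5*(-967844/416711) = 967844/2083555 ≈ 0.46452)
u(U)/B = (-215 - 1*(-28))/(967844/2083555) = (-215 + 28)*(2083555/967844) = -187*2083555/967844 = -22919105/56932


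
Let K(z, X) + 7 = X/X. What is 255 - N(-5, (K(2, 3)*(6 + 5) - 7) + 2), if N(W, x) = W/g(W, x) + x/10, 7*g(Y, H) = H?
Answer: 185741/710 ≈ 261.61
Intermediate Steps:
K(z, X) = -6 (K(z, X) = -7 + X/X = -7 + 1 = -6)
g(Y, H) = H/7
N(W, x) = x/10 + 7*W/x (N(W, x) = W/((x/7)) + x/10 = W*(7/x) + x*(1/10) = 7*W/x + x/10 = x/10 + 7*W/x)
255 - N(-5, (K(2, 3)*(6 + 5) - 7) + 2) = 255 - (((-6*(6 + 5) - 7) + 2)/10 + 7*(-5)/((-6*(6 + 5) - 7) + 2)) = 255 - (((-6*11 - 7) + 2)/10 + 7*(-5)/((-6*11 - 7) + 2)) = 255 - (((-66 - 7) + 2)/10 + 7*(-5)/((-66 - 7) + 2)) = 255 - ((-73 + 2)/10 + 7*(-5)/(-73 + 2)) = 255 - ((1/10)*(-71) + 7*(-5)/(-71)) = 255 - (-71/10 + 7*(-5)*(-1/71)) = 255 - (-71/10 + 35/71) = 255 - 1*(-4691/710) = 255 + 4691/710 = 185741/710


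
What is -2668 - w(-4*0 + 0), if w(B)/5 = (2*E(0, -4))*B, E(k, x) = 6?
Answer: -2668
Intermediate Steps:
w(B) = 60*B (w(B) = 5*((2*6)*B) = 5*(12*B) = 60*B)
-2668 - w(-4*0 + 0) = -2668 - 60*(-4*0 + 0) = -2668 - 60*(0 + 0) = -2668 - 60*0 = -2668 - 1*0 = -2668 + 0 = -2668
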